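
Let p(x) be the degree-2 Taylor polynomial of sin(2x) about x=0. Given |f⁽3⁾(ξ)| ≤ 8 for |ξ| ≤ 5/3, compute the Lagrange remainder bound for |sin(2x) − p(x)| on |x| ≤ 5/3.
500/81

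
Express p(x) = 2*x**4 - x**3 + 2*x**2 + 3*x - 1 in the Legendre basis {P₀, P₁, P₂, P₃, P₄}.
(1/15)P₀ + (12/5)P₁ + (52/21)P₂ + (-2/5)P₃ + (16/35)P₄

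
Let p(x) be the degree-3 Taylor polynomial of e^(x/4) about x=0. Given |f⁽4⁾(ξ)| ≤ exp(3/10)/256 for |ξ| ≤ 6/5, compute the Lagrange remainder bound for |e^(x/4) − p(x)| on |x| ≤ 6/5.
27*exp(3/10)/80000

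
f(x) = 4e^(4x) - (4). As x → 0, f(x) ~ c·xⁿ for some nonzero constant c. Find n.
1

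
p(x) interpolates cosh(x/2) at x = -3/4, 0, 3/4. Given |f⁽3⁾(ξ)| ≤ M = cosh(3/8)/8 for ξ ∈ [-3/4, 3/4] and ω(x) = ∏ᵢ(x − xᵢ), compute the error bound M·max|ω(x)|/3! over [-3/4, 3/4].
sqrt(3)*cosh(3/8)/512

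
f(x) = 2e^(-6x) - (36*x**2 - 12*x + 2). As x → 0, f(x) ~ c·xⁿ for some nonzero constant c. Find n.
3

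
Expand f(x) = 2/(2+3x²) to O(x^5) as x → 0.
1 - 3*x**2/2 + 9*x**4/4 + O(x**5)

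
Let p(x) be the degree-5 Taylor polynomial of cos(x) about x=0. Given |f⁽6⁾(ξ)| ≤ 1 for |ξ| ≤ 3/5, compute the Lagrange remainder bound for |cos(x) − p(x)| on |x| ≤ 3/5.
81/1250000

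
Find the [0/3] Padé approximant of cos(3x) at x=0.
1/(9*x**2/2 + 1)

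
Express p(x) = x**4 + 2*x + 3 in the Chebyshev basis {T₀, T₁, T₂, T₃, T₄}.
(27/8)T₀ + (2)T₁ + (1/2)T₂ + (1/8)T₄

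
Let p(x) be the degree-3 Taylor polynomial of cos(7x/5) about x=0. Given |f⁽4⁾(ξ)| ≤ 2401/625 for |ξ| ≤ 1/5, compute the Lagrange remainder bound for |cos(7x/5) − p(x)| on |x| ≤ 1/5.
2401/9375000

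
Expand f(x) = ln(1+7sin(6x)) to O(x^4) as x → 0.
42*x - 882*x**2 + 24444*x**3 + O(x**4)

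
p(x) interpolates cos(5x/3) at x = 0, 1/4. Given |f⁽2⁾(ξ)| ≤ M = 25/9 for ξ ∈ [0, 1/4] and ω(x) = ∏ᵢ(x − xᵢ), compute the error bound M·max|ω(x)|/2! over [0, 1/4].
25/1152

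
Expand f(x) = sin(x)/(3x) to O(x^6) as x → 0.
1/3 - x**2/18 + x**4/360 + O(x**6)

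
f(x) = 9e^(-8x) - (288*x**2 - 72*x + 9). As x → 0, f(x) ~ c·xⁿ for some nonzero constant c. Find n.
3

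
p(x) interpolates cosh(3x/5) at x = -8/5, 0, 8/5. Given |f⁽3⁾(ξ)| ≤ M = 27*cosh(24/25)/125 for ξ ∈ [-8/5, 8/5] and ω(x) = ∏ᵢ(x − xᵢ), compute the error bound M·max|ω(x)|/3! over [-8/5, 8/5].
512*sqrt(3)*cosh(24/25)/15625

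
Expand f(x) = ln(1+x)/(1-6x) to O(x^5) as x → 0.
x + 11*x**2/2 + 100*x**3/3 + 799*x**4/4 + O(x**5)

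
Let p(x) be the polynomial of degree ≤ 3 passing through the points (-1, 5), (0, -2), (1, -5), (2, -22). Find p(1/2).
-23/8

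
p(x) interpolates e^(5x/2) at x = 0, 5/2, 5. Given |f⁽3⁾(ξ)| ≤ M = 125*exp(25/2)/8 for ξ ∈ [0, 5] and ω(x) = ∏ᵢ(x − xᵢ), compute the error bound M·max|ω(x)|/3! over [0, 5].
15625*sqrt(3)*exp(25/2)/1728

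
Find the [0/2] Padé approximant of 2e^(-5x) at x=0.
2/(25*x**2/2 + 5*x + 1)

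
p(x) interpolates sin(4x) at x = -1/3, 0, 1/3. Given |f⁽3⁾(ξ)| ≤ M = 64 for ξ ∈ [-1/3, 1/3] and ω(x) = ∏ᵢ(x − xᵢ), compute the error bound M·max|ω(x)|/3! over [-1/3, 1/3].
64*sqrt(3)/729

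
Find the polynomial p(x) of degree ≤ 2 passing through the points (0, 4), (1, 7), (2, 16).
3*x**2 + 4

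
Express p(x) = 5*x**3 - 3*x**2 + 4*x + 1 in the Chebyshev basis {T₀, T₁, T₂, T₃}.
(-1/2)T₀ + (31/4)T₁ + (-3/2)T₂ + (5/4)T₃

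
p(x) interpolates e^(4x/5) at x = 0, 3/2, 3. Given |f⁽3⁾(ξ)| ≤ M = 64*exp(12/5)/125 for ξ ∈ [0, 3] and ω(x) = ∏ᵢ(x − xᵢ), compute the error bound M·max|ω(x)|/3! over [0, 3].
8*sqrt(3)*exp(12/5)/125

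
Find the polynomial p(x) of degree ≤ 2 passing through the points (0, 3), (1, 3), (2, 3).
3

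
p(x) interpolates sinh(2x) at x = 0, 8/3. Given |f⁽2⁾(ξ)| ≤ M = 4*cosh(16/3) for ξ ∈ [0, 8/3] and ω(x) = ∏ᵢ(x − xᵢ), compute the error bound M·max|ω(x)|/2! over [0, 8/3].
32*cosh(16/3)/9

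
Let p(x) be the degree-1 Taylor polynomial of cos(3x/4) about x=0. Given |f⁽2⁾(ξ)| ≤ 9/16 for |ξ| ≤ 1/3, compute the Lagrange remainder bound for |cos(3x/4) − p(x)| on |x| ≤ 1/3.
1/32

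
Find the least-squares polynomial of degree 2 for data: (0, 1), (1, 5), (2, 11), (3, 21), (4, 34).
8/7 + (67/35)x + (11/7)x²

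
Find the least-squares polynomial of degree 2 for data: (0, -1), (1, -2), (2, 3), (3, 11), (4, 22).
-47/35 + (-127/70)x + (27/14)x²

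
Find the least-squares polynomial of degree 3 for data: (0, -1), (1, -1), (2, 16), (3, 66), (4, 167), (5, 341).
-76/63 + (-118/189)x + (-209/126)x² + (167/54)x³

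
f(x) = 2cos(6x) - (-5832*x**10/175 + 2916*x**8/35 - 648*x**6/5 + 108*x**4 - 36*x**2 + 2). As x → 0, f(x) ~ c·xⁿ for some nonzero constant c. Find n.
12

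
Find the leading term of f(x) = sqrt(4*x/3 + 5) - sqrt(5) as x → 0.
2*sqrt(5)*x/15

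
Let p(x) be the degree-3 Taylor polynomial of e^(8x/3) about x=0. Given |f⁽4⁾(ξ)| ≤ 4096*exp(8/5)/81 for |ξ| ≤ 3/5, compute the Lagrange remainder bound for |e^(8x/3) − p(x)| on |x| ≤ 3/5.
512*exp(8/5)/1875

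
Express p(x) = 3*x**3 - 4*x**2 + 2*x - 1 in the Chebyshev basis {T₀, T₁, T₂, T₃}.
(-3)T₀ + (17/4)T₁ + (-2)T₂ + (3/4)T₃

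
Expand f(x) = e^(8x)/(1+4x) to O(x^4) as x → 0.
1 + 4*x + 16*x**2 + 64*x**3/3 + O(x**4)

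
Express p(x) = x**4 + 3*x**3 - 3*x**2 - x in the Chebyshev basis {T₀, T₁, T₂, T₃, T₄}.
(-9/8)T₀ + (5/4)T₁ - T₂ + (3/4)T₃ + (1/8)T₄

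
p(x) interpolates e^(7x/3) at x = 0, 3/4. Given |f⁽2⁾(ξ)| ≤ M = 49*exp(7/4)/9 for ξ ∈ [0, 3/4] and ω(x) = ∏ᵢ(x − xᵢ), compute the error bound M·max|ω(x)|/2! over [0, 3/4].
49*exp(7/4)/128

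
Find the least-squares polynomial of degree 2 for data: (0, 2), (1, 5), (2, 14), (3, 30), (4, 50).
13/7 + (27/70)x + (41/14)x²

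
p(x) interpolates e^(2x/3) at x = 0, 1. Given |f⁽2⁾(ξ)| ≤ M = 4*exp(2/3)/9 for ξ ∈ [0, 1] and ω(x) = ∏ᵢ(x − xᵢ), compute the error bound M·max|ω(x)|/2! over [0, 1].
exp(2/3)/18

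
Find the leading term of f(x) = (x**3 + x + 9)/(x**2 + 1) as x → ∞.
x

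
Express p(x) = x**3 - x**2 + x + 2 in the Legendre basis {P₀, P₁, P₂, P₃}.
(5/3)P₀ + (8/5)P₁ + (-2/3)P₂ + (2/5)P₃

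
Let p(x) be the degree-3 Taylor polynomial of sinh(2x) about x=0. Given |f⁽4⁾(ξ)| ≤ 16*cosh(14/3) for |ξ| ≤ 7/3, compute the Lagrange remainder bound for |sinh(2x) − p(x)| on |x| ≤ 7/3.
4802*cosh(14/3)/243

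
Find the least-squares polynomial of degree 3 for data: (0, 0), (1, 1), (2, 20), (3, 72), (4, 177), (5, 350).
-5/126 + (-1213/756)x + (-1/36)x² + (155/54)x³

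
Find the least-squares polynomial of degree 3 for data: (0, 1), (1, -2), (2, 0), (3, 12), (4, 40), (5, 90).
121/126 + (-2437/756)x + (-71/126)x² + (103/108)x³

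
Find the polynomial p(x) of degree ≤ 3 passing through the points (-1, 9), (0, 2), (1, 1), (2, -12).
-3*x**3 + 3*x**2 - x + 2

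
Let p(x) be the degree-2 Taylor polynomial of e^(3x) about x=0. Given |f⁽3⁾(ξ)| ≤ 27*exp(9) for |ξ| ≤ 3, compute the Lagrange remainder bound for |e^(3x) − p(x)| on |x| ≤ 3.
243*exp(9)/2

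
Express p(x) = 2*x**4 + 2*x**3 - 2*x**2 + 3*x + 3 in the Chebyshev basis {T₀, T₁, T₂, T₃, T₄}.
(11/4)T₀ + (9/2)T₁ + (1/2)T₃ + (1/4)T₄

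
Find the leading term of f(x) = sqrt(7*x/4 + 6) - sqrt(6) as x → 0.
7*sqrt(6)*x/48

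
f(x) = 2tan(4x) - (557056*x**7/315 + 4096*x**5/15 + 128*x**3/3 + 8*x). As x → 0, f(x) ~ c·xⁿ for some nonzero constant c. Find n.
9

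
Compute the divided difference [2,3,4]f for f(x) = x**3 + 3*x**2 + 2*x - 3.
12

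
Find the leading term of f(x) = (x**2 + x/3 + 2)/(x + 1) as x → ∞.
x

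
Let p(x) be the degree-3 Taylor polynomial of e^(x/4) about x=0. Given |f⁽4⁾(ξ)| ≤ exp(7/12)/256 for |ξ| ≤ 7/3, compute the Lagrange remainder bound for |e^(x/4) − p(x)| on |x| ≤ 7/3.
2401*exp(7/12)/497664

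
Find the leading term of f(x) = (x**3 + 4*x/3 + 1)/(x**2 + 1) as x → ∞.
x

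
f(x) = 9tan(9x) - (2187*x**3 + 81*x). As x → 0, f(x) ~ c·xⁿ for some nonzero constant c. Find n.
5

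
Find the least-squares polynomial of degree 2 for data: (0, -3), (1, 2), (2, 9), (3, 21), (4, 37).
-96/35 + (153/70)x + (27/14)x²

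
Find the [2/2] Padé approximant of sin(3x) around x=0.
3*x/(3*x**2/2 + 1)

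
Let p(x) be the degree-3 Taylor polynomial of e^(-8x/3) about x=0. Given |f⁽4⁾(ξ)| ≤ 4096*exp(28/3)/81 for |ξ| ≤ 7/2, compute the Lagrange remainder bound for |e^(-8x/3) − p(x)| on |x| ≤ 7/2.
76832*exp(28/3)/243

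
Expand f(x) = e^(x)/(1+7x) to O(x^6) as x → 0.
1 - 6*x + 85*x**2/2 - 892*x**3/3 + 16651*x**4/8 - 874177*x**5/60 + O(x**6)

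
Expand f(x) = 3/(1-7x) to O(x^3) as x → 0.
3 + 21*x + 147*x**2 + O(x**3)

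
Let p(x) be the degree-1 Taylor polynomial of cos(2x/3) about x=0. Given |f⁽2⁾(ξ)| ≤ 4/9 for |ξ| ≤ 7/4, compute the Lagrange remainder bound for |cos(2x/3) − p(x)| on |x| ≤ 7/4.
49/72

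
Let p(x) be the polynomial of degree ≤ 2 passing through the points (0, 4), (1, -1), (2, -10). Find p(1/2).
2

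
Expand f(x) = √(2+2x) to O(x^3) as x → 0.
sqrt(2) + sqrt(2)*x/2 - sqrt(2)*x**2/8 + O(x**3)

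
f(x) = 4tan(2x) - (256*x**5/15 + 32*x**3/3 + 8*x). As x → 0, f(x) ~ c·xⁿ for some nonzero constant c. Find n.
7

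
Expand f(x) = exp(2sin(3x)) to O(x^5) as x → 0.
1 + 6*x + 18*x**2 + 27*x**3 + O(x**5)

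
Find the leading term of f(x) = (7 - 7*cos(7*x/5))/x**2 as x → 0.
343/50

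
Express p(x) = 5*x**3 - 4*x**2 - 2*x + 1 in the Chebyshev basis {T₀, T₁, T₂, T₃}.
-T₀ + (7/4)T₁ + (-2)T₂ + (5/4)T₃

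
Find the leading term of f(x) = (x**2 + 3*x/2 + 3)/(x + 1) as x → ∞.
x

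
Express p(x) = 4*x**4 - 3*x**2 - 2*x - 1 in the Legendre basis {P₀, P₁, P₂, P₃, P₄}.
(-6/5)P₀ + (-2)P₁ + (2/7)P₂ + (32/35)P₄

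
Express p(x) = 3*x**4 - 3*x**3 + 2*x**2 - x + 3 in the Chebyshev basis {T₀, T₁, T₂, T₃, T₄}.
(41/8)T₀ + (-13/4)T₁ + (5/2)T₂ + (-3/4)T₃ + (3/8)T₄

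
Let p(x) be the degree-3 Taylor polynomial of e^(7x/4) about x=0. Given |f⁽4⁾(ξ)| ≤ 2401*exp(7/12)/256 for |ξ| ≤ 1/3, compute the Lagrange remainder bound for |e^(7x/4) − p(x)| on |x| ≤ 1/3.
2401*exp(7/12)/497664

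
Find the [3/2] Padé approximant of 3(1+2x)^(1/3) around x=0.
(56*x**3/135 + 28*x**2/5 + 42*x/5 + 3)/(8*x**2/9 + 32*x/15 + 1)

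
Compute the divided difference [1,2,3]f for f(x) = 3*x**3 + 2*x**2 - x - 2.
20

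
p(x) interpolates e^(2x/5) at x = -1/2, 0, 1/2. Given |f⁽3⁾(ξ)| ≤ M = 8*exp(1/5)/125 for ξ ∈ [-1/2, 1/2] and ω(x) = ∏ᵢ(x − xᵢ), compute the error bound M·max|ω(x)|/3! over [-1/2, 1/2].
sqrt(3)*exp(1/5)/3375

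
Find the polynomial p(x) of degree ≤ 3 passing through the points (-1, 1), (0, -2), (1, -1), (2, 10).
x**3 + 2*x**2 - 2*x - 2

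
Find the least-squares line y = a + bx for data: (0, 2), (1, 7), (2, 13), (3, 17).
a = 21/10, b = 51/10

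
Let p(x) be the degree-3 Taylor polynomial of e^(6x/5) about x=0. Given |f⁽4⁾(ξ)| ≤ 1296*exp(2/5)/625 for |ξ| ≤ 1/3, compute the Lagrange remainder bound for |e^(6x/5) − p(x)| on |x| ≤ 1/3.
2*exp(2/5)/1875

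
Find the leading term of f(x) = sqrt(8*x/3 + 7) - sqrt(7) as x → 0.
4*sqrt(7)*x/21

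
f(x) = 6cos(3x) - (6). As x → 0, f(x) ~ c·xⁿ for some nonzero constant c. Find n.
2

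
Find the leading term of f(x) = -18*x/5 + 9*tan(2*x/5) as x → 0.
24*x**3/125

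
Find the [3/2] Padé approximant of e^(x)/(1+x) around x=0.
(8*x**3/165 + 57*x**2/220 + 42*x/55 + 1)/(-53*x**2/220 + 42*x/55 + 1)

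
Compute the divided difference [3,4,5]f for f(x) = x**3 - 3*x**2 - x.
9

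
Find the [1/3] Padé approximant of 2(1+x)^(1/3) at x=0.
(5*x/3 + 2)/(x**3/81 - x**2/18 + x/2 + 1)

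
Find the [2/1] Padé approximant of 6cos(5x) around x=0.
6 - 75*x**2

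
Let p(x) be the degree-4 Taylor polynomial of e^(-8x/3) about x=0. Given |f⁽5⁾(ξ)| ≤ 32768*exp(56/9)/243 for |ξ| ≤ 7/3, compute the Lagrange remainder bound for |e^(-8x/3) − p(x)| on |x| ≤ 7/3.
68841472*exp(56/9)/885735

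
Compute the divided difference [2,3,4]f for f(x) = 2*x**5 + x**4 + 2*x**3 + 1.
643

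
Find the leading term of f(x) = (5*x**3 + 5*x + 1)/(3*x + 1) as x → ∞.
5*x**2/3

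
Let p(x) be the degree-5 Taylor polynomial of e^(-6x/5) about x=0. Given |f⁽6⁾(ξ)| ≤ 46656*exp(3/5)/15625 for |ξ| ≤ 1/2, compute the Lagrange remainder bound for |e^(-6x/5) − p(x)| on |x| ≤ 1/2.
81*exp(3/5)/1250000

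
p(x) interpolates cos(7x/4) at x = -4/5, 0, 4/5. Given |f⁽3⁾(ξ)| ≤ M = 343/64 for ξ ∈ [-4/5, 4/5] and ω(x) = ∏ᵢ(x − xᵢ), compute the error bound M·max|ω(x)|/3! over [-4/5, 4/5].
343*sqrt(3)/3375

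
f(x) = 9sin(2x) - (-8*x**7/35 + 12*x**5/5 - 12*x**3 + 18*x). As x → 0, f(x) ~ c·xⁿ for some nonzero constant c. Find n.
9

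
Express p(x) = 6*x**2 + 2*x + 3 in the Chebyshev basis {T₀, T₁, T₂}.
(6)T₀ + (2)T₁ + (3)T₂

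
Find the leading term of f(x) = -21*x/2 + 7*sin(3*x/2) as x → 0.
-63*x**3/16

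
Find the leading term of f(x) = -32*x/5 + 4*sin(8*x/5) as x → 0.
-1024*x**3/375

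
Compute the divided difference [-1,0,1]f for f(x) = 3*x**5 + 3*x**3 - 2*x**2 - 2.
-2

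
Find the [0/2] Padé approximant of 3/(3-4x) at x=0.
1/(1 - 4*x/3)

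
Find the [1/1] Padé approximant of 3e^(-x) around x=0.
(3 - 3*x/2)/(x/2 + 1)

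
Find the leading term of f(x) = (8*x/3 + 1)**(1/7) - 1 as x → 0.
8*x/21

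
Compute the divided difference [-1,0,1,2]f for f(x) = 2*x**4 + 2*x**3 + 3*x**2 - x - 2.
6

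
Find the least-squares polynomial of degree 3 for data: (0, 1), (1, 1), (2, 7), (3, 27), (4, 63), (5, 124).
64/63 + (-317/189)x + (145/252)x² + (101/108)x³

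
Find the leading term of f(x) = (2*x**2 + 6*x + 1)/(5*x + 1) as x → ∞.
2*x/5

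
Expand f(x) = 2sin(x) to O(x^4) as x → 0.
2*x - x**3/3 + O(x**4)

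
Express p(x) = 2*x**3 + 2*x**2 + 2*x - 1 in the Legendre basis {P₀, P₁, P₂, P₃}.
(-1/3)P₀ + (16/5)P₁ + (4/3)P₂ + (4/5)P₃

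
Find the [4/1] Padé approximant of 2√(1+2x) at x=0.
(3*x**4/20 - 2*x**3/5 + 9*x**2/5 + 24*x/5 + 2)/(7*x/5 + 1)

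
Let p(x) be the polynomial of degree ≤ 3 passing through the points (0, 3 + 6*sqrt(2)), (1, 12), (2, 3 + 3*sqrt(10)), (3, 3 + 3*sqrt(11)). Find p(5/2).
3/16 + 3*sqrt(2)/8 + 15*sqrt(11)/16 + 45*sqrt(10)/16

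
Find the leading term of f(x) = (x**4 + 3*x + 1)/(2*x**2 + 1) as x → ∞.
x**2/2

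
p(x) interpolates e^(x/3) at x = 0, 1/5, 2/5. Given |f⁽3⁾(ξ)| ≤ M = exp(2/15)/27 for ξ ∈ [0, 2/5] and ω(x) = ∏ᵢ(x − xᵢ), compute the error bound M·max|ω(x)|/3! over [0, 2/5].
sqrt(3)*exp(2/15)/91125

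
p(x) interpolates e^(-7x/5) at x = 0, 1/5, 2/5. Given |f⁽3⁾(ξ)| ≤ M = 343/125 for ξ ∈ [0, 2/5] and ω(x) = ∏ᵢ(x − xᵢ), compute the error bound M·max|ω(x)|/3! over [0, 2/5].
343*sqrt(3)/421875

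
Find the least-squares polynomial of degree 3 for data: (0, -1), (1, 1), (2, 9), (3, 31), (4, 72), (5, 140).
-41/42 + (209/252)x + (-1/12)x² + (10/9)x³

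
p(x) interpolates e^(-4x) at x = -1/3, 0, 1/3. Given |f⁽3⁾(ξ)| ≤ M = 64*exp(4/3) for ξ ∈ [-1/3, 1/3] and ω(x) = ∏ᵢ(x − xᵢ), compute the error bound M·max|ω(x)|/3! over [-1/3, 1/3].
64*sqrt(3)*exp(4/3)/729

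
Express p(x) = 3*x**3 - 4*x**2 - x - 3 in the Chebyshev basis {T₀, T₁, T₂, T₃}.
(-5)T₀ + (5/4)T₁ + (-2)T₂ + (3/4)T₃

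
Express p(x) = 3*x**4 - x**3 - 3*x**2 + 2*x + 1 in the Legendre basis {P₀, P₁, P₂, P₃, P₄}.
(3/5)P₀ + (7/5)P₁ + (-2/7)P₂ + (-2/5)P₃ + (24/35)P₄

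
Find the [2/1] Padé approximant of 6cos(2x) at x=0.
6 - 12*x**2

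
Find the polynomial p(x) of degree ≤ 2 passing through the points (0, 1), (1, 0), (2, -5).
-2*x**2 + x + 1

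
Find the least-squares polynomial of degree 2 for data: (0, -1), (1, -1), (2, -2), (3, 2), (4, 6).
-26/35 + (-141/70)x + (13/14)x²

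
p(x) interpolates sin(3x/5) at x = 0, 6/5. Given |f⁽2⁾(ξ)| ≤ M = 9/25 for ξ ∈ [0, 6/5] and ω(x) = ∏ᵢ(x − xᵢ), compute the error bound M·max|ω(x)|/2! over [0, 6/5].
81/1250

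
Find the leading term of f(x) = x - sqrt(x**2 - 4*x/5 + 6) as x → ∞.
2/5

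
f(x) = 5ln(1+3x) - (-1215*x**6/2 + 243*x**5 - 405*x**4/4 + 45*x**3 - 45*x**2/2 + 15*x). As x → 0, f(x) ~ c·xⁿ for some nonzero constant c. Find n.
7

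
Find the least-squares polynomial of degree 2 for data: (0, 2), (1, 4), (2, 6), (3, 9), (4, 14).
11/5 + (9/10)x + (1/2)x²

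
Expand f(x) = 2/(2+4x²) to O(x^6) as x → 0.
1 - 2*x**2 + 4*x**4 + O(x**6)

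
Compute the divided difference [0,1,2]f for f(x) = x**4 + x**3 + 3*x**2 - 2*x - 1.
13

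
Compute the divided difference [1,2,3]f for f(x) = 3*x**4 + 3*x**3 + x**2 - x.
94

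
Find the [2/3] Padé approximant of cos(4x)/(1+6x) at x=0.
(1 - 20*x**2/3)/(8*x**3 + 4*x**2/3 + 6*x + 1)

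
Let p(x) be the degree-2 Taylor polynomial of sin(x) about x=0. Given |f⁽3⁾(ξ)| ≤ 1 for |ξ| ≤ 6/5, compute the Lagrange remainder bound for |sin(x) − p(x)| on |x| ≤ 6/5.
36/125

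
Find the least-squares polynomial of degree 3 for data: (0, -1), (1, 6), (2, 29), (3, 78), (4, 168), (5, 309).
-131/126 + (2819/756)x + (53/36)x² + (55/27)x³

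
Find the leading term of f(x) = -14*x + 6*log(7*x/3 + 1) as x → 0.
-49*x**2/3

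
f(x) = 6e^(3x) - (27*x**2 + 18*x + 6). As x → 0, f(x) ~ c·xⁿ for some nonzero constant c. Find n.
3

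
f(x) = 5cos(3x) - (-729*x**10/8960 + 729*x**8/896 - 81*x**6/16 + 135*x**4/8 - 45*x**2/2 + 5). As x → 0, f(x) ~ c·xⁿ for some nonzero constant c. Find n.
12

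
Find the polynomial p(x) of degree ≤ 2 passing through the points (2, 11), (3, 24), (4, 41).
2*x**2 + 3*x - 3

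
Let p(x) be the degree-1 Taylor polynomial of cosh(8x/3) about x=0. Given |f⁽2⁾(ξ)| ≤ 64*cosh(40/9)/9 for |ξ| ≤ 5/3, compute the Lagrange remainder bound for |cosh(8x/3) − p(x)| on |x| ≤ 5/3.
800*cosh(40/9)/81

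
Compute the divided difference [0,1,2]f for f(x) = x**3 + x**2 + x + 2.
4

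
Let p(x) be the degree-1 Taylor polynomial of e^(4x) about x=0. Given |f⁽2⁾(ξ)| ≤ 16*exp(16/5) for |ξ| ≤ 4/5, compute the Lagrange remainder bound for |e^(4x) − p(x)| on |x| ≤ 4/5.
128*exp(16/5)/25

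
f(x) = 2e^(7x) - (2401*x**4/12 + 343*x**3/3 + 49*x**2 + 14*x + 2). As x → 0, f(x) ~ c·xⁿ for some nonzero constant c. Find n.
5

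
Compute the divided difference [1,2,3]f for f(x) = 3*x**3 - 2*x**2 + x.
16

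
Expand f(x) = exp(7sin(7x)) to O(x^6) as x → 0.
1 + 49*x + 2401*x**2/2 + 19208*x**3 + 1764735*x**4/8 + 28118111*x**5/15 + O(x**6)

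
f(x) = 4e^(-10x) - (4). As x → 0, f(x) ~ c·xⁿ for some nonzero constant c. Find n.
1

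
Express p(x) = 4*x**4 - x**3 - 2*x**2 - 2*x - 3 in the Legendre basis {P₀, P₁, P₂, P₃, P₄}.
(-43/15)P₀ + (-13/5)P₁ + (20/21)P₂ + (-2/5)P₃ + (32/35)P₄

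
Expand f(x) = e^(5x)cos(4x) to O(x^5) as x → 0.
1 + 5*x + 9*x**2/2 - 115*x**3/6 - 1519*x**4/24 + O(x**5)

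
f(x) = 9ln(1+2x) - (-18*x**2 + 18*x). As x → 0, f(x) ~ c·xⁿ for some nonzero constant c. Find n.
3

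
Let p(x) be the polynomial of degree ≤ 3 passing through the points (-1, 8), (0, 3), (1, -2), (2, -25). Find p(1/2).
13/8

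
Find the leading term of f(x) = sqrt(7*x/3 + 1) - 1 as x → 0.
7*x/6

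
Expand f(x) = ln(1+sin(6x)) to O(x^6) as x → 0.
6*x - 18*x**2 + 36*x**3 - 108*x**4 + 324*x**5 + O(x**6)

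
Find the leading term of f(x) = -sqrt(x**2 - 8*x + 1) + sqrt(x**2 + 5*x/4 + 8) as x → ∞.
37/8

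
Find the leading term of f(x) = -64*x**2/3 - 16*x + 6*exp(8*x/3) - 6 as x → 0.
512*x**3/27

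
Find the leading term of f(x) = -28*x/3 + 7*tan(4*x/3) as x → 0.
448*x**3/81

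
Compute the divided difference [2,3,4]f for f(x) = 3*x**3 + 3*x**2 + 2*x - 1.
30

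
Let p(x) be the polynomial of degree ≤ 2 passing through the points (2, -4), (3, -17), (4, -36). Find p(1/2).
17/4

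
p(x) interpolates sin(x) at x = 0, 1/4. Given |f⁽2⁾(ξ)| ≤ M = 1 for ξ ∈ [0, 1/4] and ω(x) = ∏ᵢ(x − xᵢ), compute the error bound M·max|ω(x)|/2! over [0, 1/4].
1/128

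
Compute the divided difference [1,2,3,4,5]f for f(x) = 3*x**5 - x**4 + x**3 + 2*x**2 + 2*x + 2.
44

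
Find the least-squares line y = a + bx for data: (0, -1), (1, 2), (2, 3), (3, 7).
a = -1, b = 5/2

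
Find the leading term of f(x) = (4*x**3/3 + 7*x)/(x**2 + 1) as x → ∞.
4*x/3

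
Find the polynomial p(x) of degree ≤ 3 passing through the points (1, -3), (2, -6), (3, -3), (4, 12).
x**3 - 3*x**2 - x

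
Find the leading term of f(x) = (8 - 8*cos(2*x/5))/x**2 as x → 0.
16/25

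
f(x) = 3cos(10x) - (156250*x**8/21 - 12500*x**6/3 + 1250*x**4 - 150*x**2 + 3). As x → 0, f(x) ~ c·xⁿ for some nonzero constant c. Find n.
10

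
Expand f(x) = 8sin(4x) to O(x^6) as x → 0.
32*x - 256*x**3/3 + 1024*x**5/15 + O(x**6)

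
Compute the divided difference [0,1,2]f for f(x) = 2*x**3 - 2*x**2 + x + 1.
4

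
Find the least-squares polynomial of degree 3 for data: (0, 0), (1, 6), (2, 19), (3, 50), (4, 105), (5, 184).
7/18 + (857/756)x + (149/63)x² + (103/108)x³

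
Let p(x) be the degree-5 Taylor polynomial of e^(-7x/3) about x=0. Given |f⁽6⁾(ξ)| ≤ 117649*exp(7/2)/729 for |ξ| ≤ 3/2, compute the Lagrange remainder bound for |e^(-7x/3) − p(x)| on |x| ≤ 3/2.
117649*exp(7/2)/46080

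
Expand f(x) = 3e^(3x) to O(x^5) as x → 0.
3 + 9*x + 27*x**2/2 + 27*x**3/2 + 81*x**4/8 + O(x**5)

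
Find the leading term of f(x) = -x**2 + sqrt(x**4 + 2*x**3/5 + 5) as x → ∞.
x/5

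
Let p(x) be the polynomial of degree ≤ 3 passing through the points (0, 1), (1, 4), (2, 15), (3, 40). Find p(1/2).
15/8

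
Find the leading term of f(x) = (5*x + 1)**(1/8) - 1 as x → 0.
5*x/8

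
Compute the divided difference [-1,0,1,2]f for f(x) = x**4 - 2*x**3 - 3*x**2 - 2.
0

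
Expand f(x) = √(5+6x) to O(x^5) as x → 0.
sqrt(5) + 3*sqrt(5)*x/5 - 9*sqrt(5)*x**2/50 + 27*sqrt(5)*x**3/250 - 81*sqrt(5)*x**4/1000 + O(x**5)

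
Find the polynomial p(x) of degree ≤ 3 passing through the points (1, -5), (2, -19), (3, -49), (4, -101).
-x**3 - 2*x**2 - x - 1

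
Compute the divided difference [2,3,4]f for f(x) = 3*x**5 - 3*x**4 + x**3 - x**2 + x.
698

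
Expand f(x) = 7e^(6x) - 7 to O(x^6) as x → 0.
42*x + 126*x**2 + 252*x**3 + 378*x**4 + 2268*x**5/5 + O(x**6)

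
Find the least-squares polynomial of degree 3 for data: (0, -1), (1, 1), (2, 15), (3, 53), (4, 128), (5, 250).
-17/18 + (-289/756)x + (53/252)x² + (107/54)x³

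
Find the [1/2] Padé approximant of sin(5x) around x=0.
5*x/(25*x**2/6 + 1)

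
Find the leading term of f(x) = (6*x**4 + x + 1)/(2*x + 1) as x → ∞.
3*x**3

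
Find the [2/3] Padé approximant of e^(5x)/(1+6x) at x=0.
(2525*x**2/1108 + 710*x/277 + 1)/(38525*x**3/3324 - 14025*x**2/1108 + 987*x/277 + 1)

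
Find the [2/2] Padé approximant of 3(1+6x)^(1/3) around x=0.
(28*x**2 + 21*x + 3)/(10*x**2/3 + 5*x + 1)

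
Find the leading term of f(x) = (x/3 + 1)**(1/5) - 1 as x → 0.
x/15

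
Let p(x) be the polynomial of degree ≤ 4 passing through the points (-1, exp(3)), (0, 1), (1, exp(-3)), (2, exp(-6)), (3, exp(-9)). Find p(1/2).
(5*(12 - exp(3))*exp(9) - 20*exp(3) + 3 + 90*exp(6))*exp(-9)/128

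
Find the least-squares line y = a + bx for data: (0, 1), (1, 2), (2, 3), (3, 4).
a = 1, b = 1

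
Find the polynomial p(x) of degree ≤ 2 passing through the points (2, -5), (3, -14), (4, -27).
-2*x**2 + x + 1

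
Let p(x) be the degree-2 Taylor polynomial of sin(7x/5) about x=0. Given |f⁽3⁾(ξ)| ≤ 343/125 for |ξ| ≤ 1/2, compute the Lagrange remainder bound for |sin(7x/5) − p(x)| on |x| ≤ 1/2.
343/6000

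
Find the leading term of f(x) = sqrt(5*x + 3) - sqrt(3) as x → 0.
5*sqrt(3)*x/6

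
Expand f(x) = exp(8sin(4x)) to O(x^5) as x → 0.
1 + 32*x + 512*x**2 + 5376*x**3 + 40960*x**4 + O(x**5)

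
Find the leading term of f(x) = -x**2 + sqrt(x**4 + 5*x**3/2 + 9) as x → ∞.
5*x/4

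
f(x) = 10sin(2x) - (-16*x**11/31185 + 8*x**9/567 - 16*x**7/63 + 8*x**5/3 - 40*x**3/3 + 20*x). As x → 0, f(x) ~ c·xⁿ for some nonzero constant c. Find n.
13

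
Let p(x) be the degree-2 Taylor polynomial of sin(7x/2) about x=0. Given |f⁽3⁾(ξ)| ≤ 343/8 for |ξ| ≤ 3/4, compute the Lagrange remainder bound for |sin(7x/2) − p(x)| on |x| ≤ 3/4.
3087/1024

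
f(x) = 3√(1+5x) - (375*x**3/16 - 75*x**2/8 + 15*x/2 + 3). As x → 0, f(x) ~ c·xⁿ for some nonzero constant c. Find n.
4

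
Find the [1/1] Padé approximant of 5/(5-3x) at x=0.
1/(1 - 3*x/5)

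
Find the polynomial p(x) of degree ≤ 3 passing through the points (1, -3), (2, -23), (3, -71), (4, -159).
-2*x**3 - 2*x**2 + 1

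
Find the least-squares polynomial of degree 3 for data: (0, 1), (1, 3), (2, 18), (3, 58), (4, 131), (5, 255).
53/63 + (139/378)x + (11/63)x² + (107/54)x³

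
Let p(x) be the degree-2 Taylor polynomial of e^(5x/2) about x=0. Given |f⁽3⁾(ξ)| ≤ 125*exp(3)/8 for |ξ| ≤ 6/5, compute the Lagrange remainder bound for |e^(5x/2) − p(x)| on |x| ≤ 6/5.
9*exp(3)/2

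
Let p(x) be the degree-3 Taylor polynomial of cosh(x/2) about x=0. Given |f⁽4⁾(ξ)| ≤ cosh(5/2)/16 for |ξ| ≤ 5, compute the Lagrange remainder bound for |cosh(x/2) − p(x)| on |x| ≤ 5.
625*cosh(5/2)/384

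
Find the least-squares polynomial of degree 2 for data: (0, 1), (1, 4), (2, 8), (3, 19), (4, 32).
44/35 + (-1/70)x + (27/14)x²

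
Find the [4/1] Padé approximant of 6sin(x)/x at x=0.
x**4/20 - x**2 + 6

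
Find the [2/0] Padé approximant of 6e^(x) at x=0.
3*x**2 + 6*x + 6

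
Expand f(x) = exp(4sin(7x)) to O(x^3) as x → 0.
1 + 28*x + 392*x**2 + O(x**3)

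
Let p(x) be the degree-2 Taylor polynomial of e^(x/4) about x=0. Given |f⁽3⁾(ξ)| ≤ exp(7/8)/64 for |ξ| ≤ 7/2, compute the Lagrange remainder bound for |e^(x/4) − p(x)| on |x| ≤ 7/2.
343*exp(7/8)/3072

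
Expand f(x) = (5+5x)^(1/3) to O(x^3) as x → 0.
5**(1/3) + 5**(1/3)*x/3 - 5**(1/3)*x**2/9 + O(x**3)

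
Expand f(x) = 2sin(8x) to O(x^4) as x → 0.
16*x - 512*x**3/3 + O(x**4)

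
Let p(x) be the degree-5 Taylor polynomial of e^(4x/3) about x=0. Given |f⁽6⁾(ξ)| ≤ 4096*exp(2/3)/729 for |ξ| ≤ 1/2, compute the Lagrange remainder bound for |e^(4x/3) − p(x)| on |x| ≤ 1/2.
4*exp(2/3)/32805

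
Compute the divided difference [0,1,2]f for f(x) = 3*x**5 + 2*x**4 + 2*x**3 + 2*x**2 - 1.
67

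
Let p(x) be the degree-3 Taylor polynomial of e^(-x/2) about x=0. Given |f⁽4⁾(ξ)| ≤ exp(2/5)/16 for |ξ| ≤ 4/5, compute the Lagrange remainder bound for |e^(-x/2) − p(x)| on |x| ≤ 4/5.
2*exp(2/5)/1875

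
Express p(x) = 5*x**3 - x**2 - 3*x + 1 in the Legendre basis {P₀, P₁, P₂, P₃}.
(2/3)P₀ + (-2/3)P₂ + (2)P₃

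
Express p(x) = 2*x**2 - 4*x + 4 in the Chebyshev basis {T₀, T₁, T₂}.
(5)T₀ + (-4)T₁ + T₂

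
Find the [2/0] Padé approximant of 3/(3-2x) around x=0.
4*x**2/9 + 2*x/3 + 1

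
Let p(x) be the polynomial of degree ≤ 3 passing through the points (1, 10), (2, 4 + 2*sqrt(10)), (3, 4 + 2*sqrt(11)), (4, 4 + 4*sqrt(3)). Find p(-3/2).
-495*sqrt(10)/8 - 105*sqrt(3)/4 + 725/8 + 385*sqrt(11)/8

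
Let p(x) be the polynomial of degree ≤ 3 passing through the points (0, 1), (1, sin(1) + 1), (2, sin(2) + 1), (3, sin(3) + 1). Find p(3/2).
-sin(3)/16 + 9*sin(1)/16 + 9*sin(2)/16 + 1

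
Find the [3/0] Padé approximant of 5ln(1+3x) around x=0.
15*x*(6*x**2 - 3*x + 2)/2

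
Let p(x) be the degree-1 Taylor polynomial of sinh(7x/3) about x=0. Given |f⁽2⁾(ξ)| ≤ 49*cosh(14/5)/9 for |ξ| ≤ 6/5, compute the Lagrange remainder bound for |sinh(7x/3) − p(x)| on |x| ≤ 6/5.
98*cosh(14/5)/25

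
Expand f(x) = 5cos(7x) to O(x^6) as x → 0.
5 - 245*x**2/2 + 12005*x**4/24 + O(x**6)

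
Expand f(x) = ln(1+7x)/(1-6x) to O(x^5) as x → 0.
7*x + 35*x**2/2 + 658*x**3/3 + 2863*x**4/4 + O(x**5)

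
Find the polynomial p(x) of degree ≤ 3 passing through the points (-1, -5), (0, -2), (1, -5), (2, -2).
2*x**3 - 3*x**2 - 2*x - 2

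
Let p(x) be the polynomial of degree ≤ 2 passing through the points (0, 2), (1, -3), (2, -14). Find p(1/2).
1/4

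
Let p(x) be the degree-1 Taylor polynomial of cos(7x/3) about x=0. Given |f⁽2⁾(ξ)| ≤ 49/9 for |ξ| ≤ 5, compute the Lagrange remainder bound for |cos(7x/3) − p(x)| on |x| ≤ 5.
1225/18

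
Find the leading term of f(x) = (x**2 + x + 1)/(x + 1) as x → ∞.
x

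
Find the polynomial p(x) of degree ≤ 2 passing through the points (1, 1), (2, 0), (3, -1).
2 - x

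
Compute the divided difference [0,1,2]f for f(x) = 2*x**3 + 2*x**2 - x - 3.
8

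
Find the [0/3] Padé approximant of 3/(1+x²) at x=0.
3/(x**2 + 1)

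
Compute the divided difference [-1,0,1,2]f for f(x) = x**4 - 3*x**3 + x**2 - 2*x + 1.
-1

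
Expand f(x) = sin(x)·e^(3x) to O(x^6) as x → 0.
x + 3*x**2 + 13*x**3/3 + 4*x**4 + 79*x**5/30 + O(x**6)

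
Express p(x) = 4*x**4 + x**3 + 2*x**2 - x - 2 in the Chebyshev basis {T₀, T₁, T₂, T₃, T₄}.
(1/2)T₀ + (-1/4)T₁ + (3)T₂ + (1/4)T₃ + (1/2)T₄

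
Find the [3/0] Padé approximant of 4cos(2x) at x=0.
4 - 8*x**2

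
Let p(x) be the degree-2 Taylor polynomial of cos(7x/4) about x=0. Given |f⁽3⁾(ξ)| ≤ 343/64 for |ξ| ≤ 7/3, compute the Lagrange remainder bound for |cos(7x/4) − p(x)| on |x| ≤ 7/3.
117649/10368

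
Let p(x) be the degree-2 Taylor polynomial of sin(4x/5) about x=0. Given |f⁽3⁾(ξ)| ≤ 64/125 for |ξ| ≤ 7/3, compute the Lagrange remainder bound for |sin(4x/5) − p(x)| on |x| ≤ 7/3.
10976/10125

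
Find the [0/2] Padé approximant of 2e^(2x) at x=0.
2/(2*x**2 - 2*x + 1)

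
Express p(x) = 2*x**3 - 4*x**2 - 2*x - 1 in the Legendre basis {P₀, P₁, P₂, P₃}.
(-7/3)P₀ + (-4/5)P₁ + (-8/3)P₂ + (4/5)P₃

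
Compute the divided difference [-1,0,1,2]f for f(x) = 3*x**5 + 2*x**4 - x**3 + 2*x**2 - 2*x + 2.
18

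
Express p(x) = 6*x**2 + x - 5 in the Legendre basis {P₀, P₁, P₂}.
(-3)P₀ + P₁ + (4)P₂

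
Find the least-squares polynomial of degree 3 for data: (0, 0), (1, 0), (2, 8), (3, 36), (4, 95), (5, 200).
-11/126 + (77/108)x + (-311/126)x² + (223/108)x³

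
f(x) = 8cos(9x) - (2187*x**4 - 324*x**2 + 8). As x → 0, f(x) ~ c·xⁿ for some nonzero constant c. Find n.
6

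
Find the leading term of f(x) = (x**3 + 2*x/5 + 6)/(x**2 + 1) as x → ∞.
x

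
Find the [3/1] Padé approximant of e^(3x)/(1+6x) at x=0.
(1179*x**3/232 + 513*x**2/116 + 351*x/116 + 1)/(699*x/116 + 1)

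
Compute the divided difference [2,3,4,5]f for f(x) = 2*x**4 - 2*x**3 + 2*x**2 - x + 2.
26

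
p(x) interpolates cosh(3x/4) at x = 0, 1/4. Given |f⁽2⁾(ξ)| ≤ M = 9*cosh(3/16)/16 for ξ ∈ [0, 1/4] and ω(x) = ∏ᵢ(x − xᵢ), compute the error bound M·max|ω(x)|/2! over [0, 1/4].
9*cosh(3/16)/2048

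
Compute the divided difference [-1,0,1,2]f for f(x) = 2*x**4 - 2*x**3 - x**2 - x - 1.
2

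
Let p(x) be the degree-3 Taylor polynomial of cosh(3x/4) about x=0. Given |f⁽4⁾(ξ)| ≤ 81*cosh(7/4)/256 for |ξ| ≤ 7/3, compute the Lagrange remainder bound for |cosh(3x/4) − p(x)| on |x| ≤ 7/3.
2401*cosh(7/4)/6144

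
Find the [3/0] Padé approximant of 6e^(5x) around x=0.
125*x**3 + 75*x**2 + 30*x + 6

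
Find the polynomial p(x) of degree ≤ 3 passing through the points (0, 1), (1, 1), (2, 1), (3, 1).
1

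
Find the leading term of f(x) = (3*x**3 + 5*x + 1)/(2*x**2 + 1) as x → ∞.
3*x/2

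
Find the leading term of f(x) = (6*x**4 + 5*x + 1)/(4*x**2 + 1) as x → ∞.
3*x**2/2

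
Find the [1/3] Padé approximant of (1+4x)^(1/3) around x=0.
(10*x/3 + 1)/(64*x**3/81 - 8*x**2/9 + 2*x + 1)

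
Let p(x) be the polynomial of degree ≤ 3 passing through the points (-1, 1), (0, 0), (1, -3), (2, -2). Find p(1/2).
-13/8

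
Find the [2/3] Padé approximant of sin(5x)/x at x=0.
(5 - 175*x**2/12)/(5*x**2/4 + 1)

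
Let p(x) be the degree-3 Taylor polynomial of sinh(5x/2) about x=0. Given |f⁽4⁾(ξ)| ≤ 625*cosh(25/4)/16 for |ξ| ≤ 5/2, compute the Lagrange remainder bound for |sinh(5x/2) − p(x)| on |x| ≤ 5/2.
390625*cosh(25/4)/6144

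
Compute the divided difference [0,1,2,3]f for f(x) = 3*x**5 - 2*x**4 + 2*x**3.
65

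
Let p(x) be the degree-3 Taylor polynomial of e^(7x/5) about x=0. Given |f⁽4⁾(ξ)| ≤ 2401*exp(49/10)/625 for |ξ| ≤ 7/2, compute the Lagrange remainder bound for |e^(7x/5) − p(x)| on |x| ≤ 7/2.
5764801*exp(49/10)/240000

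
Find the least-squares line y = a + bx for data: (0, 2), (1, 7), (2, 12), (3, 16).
a = 11/5, b = 47/10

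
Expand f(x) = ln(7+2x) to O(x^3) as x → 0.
log(7) + 2*x/7 - 2*x**2/49 + O(x**3)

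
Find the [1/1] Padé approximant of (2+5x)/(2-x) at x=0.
(5*x/2 + 1)/(1 - x/2)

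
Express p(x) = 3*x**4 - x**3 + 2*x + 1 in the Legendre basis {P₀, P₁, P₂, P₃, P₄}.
(8/5)P₀ + (7/5)P₁ + (12/7)P₂ + (-2/5)P₃ + (24/35)P₄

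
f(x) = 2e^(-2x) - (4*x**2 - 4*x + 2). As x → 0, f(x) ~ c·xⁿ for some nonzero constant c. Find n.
3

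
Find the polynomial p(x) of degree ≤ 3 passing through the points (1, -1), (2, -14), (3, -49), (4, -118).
-2*x**3 + x**2 - 2*x + 2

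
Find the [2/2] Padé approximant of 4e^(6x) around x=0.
(12*x**2 + 12*x + 4)/(3*x**2 - 3*x + 1)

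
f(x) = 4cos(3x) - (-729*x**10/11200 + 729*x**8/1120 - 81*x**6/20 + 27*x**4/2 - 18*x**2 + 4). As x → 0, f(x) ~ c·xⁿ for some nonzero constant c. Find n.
12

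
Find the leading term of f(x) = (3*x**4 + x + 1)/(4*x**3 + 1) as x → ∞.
3*x/4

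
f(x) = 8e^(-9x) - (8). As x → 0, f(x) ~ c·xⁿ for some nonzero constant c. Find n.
1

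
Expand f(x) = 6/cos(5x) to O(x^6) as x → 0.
6 + 75*x**2 + 3125*x**4/4 + O(x**6)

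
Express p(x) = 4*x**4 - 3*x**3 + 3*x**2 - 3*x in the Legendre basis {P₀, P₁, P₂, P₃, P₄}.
(9/5)P₀ + (-24/5)P₁ + (30/7)P₂ + (-6/5)P₃ + (32/35)P₄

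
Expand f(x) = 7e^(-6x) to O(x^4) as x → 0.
7 - 42*x + 126*x**2 - 252*x**3 + O(x**4)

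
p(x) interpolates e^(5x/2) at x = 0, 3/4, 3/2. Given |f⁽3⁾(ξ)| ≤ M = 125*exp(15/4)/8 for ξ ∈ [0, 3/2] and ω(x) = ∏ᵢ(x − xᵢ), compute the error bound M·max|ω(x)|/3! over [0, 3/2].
125*sqrt(3)*exp(15/4)/512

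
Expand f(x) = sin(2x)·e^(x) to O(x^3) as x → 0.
2*x + 2*x**2 + O(x**3)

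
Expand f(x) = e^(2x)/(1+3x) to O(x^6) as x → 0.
1 - x + 5*x**2 - 41*x**3/3 + 125*x**4/3 - 1871*x**5/15 + O(x**6)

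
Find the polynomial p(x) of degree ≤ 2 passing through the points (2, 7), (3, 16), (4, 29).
2*x**2 - x + 1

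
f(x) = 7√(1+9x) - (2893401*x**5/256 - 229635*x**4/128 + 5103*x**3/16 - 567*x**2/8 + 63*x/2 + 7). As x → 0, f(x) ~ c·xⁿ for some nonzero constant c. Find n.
6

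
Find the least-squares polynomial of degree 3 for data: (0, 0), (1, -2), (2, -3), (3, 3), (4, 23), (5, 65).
-1/14 + (37/84)x + (-93/28)x² + (7/6)x³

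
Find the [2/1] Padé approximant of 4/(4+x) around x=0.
1/(x/4 + 1)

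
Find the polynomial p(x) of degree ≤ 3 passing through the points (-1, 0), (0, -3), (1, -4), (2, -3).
x**2 - 2*x - 3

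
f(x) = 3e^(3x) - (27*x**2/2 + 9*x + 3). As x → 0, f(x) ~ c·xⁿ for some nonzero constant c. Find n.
3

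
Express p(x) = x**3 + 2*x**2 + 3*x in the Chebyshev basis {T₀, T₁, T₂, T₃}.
T₀ + (15/4)T₁ + T₂ + (1/4)T₃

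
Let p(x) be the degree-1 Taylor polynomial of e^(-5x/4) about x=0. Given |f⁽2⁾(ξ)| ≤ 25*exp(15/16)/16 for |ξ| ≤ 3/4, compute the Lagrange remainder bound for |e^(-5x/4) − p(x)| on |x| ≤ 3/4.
225*exp(15/16)/512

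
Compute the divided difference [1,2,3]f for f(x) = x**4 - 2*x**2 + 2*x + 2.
23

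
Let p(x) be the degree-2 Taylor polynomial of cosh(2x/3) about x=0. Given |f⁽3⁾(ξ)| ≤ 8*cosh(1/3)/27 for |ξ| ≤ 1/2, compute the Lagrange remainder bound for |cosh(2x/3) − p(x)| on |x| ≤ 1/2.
cosh(1/3)/162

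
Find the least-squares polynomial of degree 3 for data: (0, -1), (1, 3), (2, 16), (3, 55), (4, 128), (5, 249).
-5/6 + (419/252)x + (-10/21)x² + (73/36)x³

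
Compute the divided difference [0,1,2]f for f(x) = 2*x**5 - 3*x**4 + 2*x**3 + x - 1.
15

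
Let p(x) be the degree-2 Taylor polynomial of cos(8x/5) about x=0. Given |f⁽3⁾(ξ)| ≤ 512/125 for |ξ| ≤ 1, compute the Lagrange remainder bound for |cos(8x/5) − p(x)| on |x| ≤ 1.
256/375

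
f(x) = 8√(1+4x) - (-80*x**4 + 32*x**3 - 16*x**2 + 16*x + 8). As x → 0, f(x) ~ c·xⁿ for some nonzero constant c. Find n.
5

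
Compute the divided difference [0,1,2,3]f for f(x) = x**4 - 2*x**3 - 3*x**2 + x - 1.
4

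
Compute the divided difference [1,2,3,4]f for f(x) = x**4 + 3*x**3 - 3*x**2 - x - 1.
13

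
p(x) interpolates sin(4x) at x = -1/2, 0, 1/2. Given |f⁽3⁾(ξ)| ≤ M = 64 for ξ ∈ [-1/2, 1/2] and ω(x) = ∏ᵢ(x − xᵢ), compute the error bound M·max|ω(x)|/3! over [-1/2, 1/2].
8*sqrt(3)/27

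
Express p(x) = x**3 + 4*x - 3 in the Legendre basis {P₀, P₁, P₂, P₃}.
(-3)P₀ + (23/5)P₁ + (2/5)P₃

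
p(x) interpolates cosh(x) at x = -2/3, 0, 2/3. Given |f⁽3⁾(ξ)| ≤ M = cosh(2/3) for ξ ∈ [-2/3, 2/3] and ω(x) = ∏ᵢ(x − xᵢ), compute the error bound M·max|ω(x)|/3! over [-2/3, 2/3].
8*sqrt(3)*cosh(2/3)/729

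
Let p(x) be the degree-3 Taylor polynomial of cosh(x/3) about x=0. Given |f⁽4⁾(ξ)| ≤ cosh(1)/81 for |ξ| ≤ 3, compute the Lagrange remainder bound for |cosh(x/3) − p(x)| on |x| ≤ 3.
cosh(1)/24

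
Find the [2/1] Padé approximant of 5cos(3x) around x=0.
5 - 45*x**2/2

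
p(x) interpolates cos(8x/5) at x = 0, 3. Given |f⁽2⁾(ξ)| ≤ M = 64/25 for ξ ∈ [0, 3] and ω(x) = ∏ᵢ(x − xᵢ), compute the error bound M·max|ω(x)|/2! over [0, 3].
72/25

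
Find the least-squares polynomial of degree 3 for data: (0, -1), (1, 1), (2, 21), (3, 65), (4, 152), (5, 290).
-7/6 + (-179/252)x + (127/84)x² + (37/18)x³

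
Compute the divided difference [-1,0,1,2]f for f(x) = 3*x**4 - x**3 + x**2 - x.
5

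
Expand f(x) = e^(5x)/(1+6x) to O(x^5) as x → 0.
1 - x + 37*x**2/2 - 541*x**3/6 + 13609*x**4/24 + O(x**5)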